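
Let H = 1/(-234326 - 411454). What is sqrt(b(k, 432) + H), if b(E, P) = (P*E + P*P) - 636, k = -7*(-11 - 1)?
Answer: sqrt(23174040560818155)/322890 ≈ 471.46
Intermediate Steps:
k = 84 (k = -7*(-12) = 84)
b(E, P) = -636 + P**2 + E*P (b(E, P) = (E*P + P**2) - 636 = (P**2 + E*P) - 636 = -636 + P**2 + E*P)
H = -1/645780 (H = 1/(-645780) = -1/645780 ≈ -1.5485e-6)
sqrt(b(k, 432) + H) = sqrt((-636 + 432**2 + 84*432) - 1/645780) = sqrt((-636 + 186624 + 36288) - 1/645780) = sqrt(222276 - 1/645780) = sqrt(143541395279/645780) = sqrt(23174040560818155)/322890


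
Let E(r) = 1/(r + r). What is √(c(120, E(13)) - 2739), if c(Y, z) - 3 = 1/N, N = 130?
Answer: I*√46238270/130 ≈ 52.307*I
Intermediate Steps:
E(r) = 1/(2*r)
c(Y, z) = 391/130 (c(Y, z) = 3 + 1/130 = 391/130)
√(c(120, E(13)) - 2739) = √(391/130 - 2739) = √(-355679/130) = I*√46238270/130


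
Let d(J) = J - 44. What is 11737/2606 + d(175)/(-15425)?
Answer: 180701839/40197550 ≈ 4.4953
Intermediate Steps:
d(J) = -44 + J
11737/2606 + d(175)/(-15425) = 11737/2606 + (-44 + 175)/(-15425) = 11737*(1/2606) + 131*(-1/15425) = 11737/2606 - 131/15425 = 180701839/40197550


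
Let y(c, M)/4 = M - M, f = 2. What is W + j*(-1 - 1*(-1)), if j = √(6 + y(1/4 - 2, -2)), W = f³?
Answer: 8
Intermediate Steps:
y(c, M) = 0 (y(c, M) = 4*(M - M) = 4*0 = 0)
W = 8 (W = 2³ = 8)
j = √6 (j = √(6 + 0) = √6 ≈ 2.4495)
W + j*(-1 - 1*(-1)) = 8 + √6*(-1 - 1*(-1)) = 8 + √6*(-1 + 1) = 8 + √6*0 = 8 + 0 = 8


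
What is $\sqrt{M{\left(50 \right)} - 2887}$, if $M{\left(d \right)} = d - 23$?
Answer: $2 i \sqrt{715} \approx 53.479 i$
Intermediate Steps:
$M{\left(d \right)} = -23 + d$ ($M{\left(d \right)} = d - 23 = -23 + d$)
$\sqrt{M{\left(50 \right)} - 2887} = \sqrt{\left(-23 + 50\right) - 2887} = \sqrt{27 - 2887} = \sqrt{-2860} = 2 i \sqrt{715}$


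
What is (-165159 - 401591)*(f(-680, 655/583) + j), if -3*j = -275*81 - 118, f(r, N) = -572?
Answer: -11718689750/3 ≈ -3.9062e+9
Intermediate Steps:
j = 22393/3 (j = -(-275*81 - 118)/3 = -(-22275 - 118)/3 = -1/3*(-22393) = 22393/3 ≈ 7464.3)
(-165159 - 401591)*(f(-680, 655/583) + j) = (-165159 - 401591)*(-572 + 22393/3) = -566750*20677/3 = -11718689750/3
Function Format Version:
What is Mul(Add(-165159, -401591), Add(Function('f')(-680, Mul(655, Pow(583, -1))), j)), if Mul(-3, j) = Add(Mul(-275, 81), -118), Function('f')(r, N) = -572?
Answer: Rational(-11718689750, 3) ≈ -3.9062e+9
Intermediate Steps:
j = Rational(22393, 3) (j = Mul(Rational(-1, 3), Add(Mul(-275, 81), -118)) = Mul(Rational(-1, 3), Add(-22275, -118)) = Mul(Rational(-1, 3), -22393) = Rational(22393, 3) ≈ 7464.3)
Mul(Add(-165159, -401591), Add(Function('f')(-680, Mul(655, Pow(583, -1))), j)) = Mul(Add(-165159, -401591), Add(-572, Rational(22393, 3))) = Mul(-566750, Rational(20677, 3)) = Rational(-11718689750, 3)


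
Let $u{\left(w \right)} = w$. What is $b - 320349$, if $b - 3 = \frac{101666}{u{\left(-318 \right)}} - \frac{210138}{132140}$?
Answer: $- \frac{3368651617261}{10505130} \approx -3.2067 \cdot 10^{5}$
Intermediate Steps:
$b = - \frac{3343726891}{10505130}$ ($b = 3 + \left(\frac{101666}{-318} - \frac{210138}{132140}\right) = 3 + \left(101666 \left(- \frac{1}{318}\right) - \frac{105069}{66070}\right) = 3 - \frac{3375242281}{10505130} = - \frac{3343726891}{10505130} \approx -318.29$)
$b - 320349 = - \frac{3343726891}{10505130} - 320349 = - \frac{3368651617261}{10505130}$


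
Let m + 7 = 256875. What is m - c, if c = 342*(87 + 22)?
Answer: 219590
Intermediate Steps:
m = 256868 (m = -7 + 256875 = 256868)
c = 37278 (c = 342*109 = 37278)
m - c = 256868 - 1*37278 = 256868 - 37278 = 219590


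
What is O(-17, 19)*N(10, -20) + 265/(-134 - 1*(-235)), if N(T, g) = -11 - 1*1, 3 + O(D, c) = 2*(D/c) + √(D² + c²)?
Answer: 115327/1919 - 60*√26 ≈ -245.84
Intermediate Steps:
O(D, c) = -3 + √(D² + c²) + 2*D/c (O(D, c) = -3 + (2*(D/c) + √(D² + c²)) = -3 + (2*D/c + √(D² + c²)) = -3 + (√(D² + c²) + 2*D/c) = -3 + √(D² + c²) + 2*D/c)
N(T, g) = -12 (N(T, g) = -11 - 1 = -12)
O(-17, 19)*N(10, -20) + 265/(-134 - 1*(-235)) = (-3 + √((-17)² + 19²) + 2*(-17)/19)*(-12) + 265/(-134 - 1*(-235)) = (-3 + √(289 + 361) + 2*(-17)*(1/19))*(-12) + 265/(-134 + 235) = (-3 + √650 - 34/19)*(-12) + 265/101 = (-3 + 5*√26 - 34/19)*(-12) + 265*(1/101) = (-91/19 + 5*√26)*(-12) + 265/101 = (1092/19 - 60*√26) + 265/101 = 115327/1919 - 60*√26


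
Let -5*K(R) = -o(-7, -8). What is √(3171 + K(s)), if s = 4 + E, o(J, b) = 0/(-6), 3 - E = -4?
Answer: √3171 ≈ 56.312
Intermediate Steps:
E = 7 (E = 3 - 1*(-4) = 3 + 4 = 7)
o(J, b) = 0 (o(J, b) = 0*(-⅙) = 0)
s = 11 (s = 4 + 7 = 11)
K(R) = 0 (K(R) = -(-1)*0/5 = -⅕*0 = 0)
√(3171 + K(s)) = √(3171 + 0) = √3171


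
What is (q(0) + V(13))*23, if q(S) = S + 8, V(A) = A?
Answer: 483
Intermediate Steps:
q(S) = 8 + S
(q(0) + V(13))*23 = ((8 + 0) + 13)*23 = (8 + 13)*23 = 21*23 = 483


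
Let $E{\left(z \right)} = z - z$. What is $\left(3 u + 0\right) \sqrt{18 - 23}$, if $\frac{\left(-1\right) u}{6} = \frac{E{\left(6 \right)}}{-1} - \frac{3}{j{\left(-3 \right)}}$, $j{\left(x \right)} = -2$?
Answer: $- 27 i \sqrt{5} \approx - 60.374 i$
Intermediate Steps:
$E{\left(z \right)} = 0$
$u = -9$ ($u = - 6 \left(\frac{0}{-1} - \frac{3}{-2}\right) = - 6 \left(0 \left(-1\right) - - \frac{3}{2}\right) = - 6 \left(0 + \frac{3}{2}\right) = \left(-6\right) \frac{3}{2} = -9$)
$\left(3 u + 0\right) \sqrt{18 - 23} = \left(3 \left(-9\right) + 0\right) \sqrt{18 - 23} = \left(-27 + 0\right) \sqrt{-5} = - 27 i \sqrt{5}$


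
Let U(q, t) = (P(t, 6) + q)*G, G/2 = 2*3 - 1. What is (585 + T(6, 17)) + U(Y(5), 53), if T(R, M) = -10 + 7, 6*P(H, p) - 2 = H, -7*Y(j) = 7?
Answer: 1991/3 ≈ 663.67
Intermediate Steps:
Y(j) = -1 (Y(j) = -1/7*7 = -1)
P(H, p) = 1/3 + H/6
T(R, M) = -3
G = 10 (G = 2*(2*3 - 1) = 2*(6 - 1) = 2*5 = 10)
U(q, t) = 10/3 + 10*q + 5*t/3 (U(q, t) = ((1/3 + t/6) + q)*10 = (1/3 + q + t/6)*10 = 10/3 + 10*q + 5*t/3)
(585 + T(6, 17)) + U(Y(5), 53) = (585 - 3) + (10/3 + 10*(-1) + (5/3)*53) = 582 + (10/3 - 10 + 265/3) = 582 + 245/3 = 1991/3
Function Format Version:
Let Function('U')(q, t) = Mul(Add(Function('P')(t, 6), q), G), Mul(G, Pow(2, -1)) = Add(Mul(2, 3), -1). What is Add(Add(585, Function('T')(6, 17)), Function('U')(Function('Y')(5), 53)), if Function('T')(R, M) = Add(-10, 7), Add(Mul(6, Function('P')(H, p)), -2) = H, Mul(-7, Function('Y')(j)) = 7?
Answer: Rational(1991, 3) ≈ 663.67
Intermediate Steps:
Function('Y')(j) = -1 (Function('Y')(j) = Mul(Rational(-1, 7), 7) = -1)
Function('P')(H, p) = Add(Rational(1, 3), Mul(Rational(1, 6), H))
Function('T')(R, M) = -3
G = 10 (G = Mul(2, Add(Mul(2, 3), -1)) = Mul(2, Add(6, -1)) = Mul(2, 5) = 10)
Function('U')(q, t) = Add(Rational(10, 3), Mul(10, q), Mul(Rational(5, 3), t)) (Function('U')(q, t) = Mul(Add(Add(Rational(1, 3), Mul(Rational(1, 6), t)), q), 10) = Mul(Add(Rational(1, 3), q, Mul(Rational(1, 6), t)), 10) = Add(Rational(10, 3), Mul(10, q), Mul(Rational(5, 3), t)))
Add(Add(585, Function('T')(6, 17)), Function('U')(Function('Y')(5), 53)) = Add(Add(585, -3), Add(Rational(10, 3), Mul(10, -1), Mul(Rational(5, 3), 53))) = Add(582, Add(Rational(10, 3), -10, Rational(265, 3))) = Add(582, Rational(245, 3)) = Rational(1991, 3)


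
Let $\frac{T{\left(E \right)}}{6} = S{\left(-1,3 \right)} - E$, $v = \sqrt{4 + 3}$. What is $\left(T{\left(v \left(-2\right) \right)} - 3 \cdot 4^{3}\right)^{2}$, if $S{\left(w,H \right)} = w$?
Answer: $40212 - 4752 \sqrt{7} \approx 27639.0$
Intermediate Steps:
$v = \sqrt{7} \approx 2.6458$
$T{\left(E \right)} = -6 - 6 E$ ($T{\left(E \right)} = 6 \left(-1 - E\right) = -6 - 6 E$)
$\left(T{\left(v \left(-2\right) \right)} - 3 \cdot 4^{3}\right)^{2} = \left(\left(-6 - 6 \sqrt{7} \left(-2\right)\right) - 3 \cdot 4^{3}\right)^{2} = \left(\left(-6 - 6 \left(- 2 \sqrt{7}\right)\right) - 192\right)^{2} = \left(\left(-6 + 12 \sqrt{7}\right) - 192\right)^{2} = \left(-198 + 12 \sqrt{7}\right)^{2}$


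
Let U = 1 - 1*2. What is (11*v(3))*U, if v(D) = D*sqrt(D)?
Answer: -33*sqrt(3) ≈ -57.158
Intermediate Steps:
U = -1 (U = 1 - 2 = -1)
v(D) = D**(3/2)
(11*v(3))*U = (11*3**(3/2))*(-1) = (11*(3*sqrt(3)))*(-1) = (33*sqrt(3))*(-1) = -33*sqrt(3)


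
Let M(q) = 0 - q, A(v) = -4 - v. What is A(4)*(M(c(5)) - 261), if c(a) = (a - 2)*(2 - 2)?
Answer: 2088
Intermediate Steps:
c(a) = 0 (c(a) = (-2 + a)*0 = 0)
M(q) = -q
A(4)*(M(c(5)) - 261) = (-4 - 1*4)*(-1*0 - 261) = (-4 - 4)*(0 - 261) = -8*(-261) = 2088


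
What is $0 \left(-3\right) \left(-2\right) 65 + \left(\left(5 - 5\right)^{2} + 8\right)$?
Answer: $8$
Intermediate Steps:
$0 \left(-3\right) \left(-2\right) 65 + \left(\left(5 - 5\right)^{2} + 8\right) = 0 \left(-2\right) 65 + \left(0^{2} + 8\right) = 0 \cdot 65 + \left(0 + 8\right) = 0 + 8 = 8$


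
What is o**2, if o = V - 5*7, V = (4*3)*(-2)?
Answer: 3481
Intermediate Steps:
V = -24 (V = 12*(-2) = -24)
o = -59 (o = -24 - 5*7 = -24 - 35 = -59)
o**2 = (-59)**2 = 3481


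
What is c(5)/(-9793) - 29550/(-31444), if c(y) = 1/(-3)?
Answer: 62012921/65985234 ≈ 0.93980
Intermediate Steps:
c(y) = -⅓
c(5)/(-9793) - 29550/(-31444) = -⅓/(-9793) - 29550/(-31444) = -⅓*(-1/9793) - 29550*(-1/31444) = 1/29379 + 14775/15722 = 62012921/65985234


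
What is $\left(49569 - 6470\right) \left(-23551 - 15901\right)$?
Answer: $-1700341748$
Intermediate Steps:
$\left(49569 - 6470\right) \left(-23551 - 15901\right) = 43099 \left(-39452\right) = -1700341748$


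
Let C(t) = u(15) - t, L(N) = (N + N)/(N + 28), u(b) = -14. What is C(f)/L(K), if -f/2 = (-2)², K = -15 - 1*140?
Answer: -381/155 ≈ -2.4581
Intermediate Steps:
K = -155 (K = -15 - 140 = -155)
L(N) = 2*N/(28 + N) (L(N) = (2*N)/(28 + N) = 2*N/(28 + N))
f = -8 (f = -2*(-2)² = -2*4 = -8)
C(t) = -14 - t
C(f)/L(K) = (-14 - 1*(-8))/((2*(-155)/(28 - 155))) = (-14 + 8)/((2*(-155)/(-127))) = -6/(2*(-155)*(-1/127)) = -6/310/127 = -6*127/310 = -381/155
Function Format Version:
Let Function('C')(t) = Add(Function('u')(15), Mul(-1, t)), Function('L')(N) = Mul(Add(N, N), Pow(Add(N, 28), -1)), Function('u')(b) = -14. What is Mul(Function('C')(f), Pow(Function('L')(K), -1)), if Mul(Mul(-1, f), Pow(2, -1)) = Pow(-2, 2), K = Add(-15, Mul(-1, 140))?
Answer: Rational(-381, 155) ≈ -2.4581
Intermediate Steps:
K = -155 (K = Add(-15, -140) = -155)
Function('L')(N) = Mul(2, N, Pow(Add(28, N), -1)) (Function('L')(N) = Mul(Mul(2, N), Pow(Add(28, N), -1)) = Mul(2, N, Pow(Add(28, N), -1)))
f = -8 (f = Mul(-2, Pow(-2, 2)) = Mul(-2, 4) = -8)
Function('C')(t) = Add(-14, Mul(-1, t))
Mul(Function('C')(f), Pow(Function('L')(K), -1)) = Mul(Add(-14, Mul(-1, -8)), Pow(Mul(2, -155, Pow(Add(28, -155), -1)), -1)) = Mul(Add(-14, 8), Pow(Mul(2, -155, Pow(-127, -1)), -1)) = Mul(-6, Pow(Mul(2, -155, Rational(-1, 127)), -1)) = Mul(-6, Pow(Rational(310, 127), -1)) = Mul(-6, Rational(127, 310)) = Rational(-381, 155)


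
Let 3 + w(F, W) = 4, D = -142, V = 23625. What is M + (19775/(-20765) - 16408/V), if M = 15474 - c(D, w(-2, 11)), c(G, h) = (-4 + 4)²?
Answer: 216866303993/14016375 ≈ 15472.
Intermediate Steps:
w(F, W) = 1 (w(F, W) = -3 + 4 = 1)
c(G, h) = 0 (c(G, h) = 0² = 0)
M = 15474 (M = 15474 - 1*0 = 15474 + 0 = 15474)
M + (19775/(-20765) - 16408/V) = 15474 + (19775/(-20765) - 16408/23625) = 15474 + (19775*(-1/20765) - 16408*1/23625) = 15474 + (-3955/4153 - 2344/3375) = 15474 - 23082757/14016375 = 216866303993/14016375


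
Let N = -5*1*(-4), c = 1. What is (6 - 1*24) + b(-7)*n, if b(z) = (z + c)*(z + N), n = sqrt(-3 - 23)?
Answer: -18 - 78*I*sqrt(26) ≈ -18.0 - 397.72*I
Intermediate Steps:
N = 20 (N = -5*(-4) = 20)
n = I*sqrt(26) (n = sqrt(-26) = I*sqrt(26) ≈ 5.099*I)
b(z) = (1 + z)*(20 + z) (b(z) = (z + 1)*(z + 20) = (1 + z)*(20 + z))
(6 - 1*24) + b(-7)*n = (6 - 1*24) + (20 + (-7)**2 + 21*(-7))*(I*sqrt(26)) = (6 - 24) + (20 + 49 - 147)*(I*sqrt(26)) = -18 - 78*I*sqrt(26)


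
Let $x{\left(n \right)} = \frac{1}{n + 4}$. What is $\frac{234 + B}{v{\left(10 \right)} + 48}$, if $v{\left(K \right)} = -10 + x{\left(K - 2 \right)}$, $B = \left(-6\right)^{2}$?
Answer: $\frac{3240}{457} \approx 7.0897$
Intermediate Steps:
$x{\left(n \right)} = \frac{1}{4 + n}$
$B = 36$
$v{\left(K \right)} = -10 + \frac{1}{2 + K}$ ($v{\left(K \right)} = -10 + \frac{1}{4 + \left(K - 2\right)} = -10 + \frac{1}{4 + \left(-2 + K\right)} = -10 + \frac{1}{2 + K}$)
$\frac{234 + B}{v{\left(10 \right)} + 48} = \frac{234 + 36}{\frac{-19 - 100}{2 + 10} + 48} = \frac{270}{\frac{-19 - 100}{12} + 48} = \frac{270}{\frac{1}{12} \left(-119\right) + 48} = \frac{270}{- \frac{119}{12} + 48} = \frac{270}{\frac{457}{12}} = 270 \cdot \frac{12}{457} = \frac{3240}{457}$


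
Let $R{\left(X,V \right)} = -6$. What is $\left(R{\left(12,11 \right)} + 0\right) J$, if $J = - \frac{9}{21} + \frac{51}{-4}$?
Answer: $\frac{1107}{14} \approx 79.071$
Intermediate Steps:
$J = - \frac{369}{28}$ ($J = \left(-9\right) \frac{1}{21} + 51 \left(- \frac{1}{4}\right) = - \frac{3}{7} - \frac{51}{4} = - \frac{369}{28} \approx -13.179$)
$\left(R{\left(12,11 \right)} + 0\right) J = \left(-6 + 0\right) \left(- \frac{369}{28}\right) = \left(-6\right) \left(- \frac{369}{28}\right) = \frac{1107}{14}$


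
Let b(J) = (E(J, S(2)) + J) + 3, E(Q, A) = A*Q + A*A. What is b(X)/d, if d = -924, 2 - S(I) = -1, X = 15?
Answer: -6/77 ≈ -0.077922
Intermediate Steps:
S(I) = 3 (S(I) = 2 - 1*(-1) = 2 + 1 = 3)
E(Q, A) = A² + A*Q (E(Q, A) = A*Q + A² = A² + A*Q)
b(J) = 12 + 4*J (b(J) = (3*(3 + J) + J) + 3 = ((9 + 3*J) + J) + 3 = (9 + 4*J) + 3 = 12 + 4*J)
b(X)/d = (12 + 4*15)/(-924) = (12 + 60)*(-1/924) = 72*(-1/924) = -6/77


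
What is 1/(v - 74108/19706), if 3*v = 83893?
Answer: 29559/826486567 ≈ 3.5765e-5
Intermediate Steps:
v = 83893/3 (v = (1/3)*83893 = 83893/3 ≈ 27964.)
1/(v - 74108/19706) = 1/(83893/3 - 74108/19706) = 1/(83893/3 - 74108*1/19706) = 1/(83893/3 - 37054/9853) = 1/(826486567/29559) = 29559/826486567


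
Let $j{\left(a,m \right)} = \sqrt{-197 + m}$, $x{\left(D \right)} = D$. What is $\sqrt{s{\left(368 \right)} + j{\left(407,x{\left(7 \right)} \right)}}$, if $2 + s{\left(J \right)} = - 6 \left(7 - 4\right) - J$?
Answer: $\sqrt{-388 + i \sqrt{190}} \approx 0.3498 + 19.701 i$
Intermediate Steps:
$s{\left(J \right)} = -20 - J$ ($s{\left(J \right)} = -2 - \left(J + 6 \left(7 - 4\right)\right) = -2 - \left(18 + J\right) = -20 - J$)
$\sqrt{s{\left(368 \right)} + j{\left(407,x{\left(7 \right)} \right)}} = \sqrt{\left(-20 - 368\right) + \sqrt{-197 + 7}} = \sqrt{\left(-20 - 368\right) + \sqrt{-190}} = \sqrt{-388 + i \sqrt{190}}$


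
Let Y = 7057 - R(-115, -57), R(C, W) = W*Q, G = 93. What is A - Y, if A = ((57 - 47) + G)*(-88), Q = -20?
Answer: -14981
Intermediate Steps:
R(C, W) = -20*W (R(C, W) = W*(-20) = -20*W)
Y = 5917 (Y = 7057 - (-20)*(-57) = 7057 - 1*1140 = 7057 - 1140 = 5917)
A = -9064 (A = ((57 - 47) + 93)*(-88) = (10 + 93)*(-88) = 103*(-88) = -9064)
A - Y = -9064 - 1*5917 = -9064 - 5917 = -14981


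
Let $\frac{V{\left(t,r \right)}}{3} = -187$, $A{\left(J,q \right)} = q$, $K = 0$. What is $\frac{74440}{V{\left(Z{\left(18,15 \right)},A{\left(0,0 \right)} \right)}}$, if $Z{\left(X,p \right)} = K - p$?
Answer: $- \frac{74440}{561} \approx -132.69$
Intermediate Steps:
$Z{\left(X,p \right)} = - p$ ($Z{\left(X,p \right)} = 0 - p = - p$)
$V{\left(t,r \right)} = -561$ ($V{\left(t,r \right)} = 3 \left(-187\right) = -561$)
$\frac{74440}{V{\left(Z{\left(18,15 \right)},A{\left(0,0 \right)} \right)}} = \frac{74440}{-561} = 74440 \left(- \frac{1}{561}\right) = - \frac{74440}{561}$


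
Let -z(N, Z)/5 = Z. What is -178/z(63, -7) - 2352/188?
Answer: -28946/1645 ≈ -17.596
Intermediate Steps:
z(N, Z) = -5*Z
-178/z(63, -7) - 2352/188 = -178/((-5*(-7))) - 2352/188 = -178/35 - 2352*1/188 = -178*1/35 - 588/47 = -178/35 - 588/47 = -28946/1645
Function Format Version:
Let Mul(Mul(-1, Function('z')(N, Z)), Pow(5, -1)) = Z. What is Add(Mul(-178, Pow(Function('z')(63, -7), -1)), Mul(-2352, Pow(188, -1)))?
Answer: Rational(-28946, 1645) ≈ -17.596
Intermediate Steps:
Function('z')(N, Z) = Mul(-5, Z)
Add(Mul(-178, Pow(Function('z')(63, -7), -1)), Mul(-2352, Pow(188, -1))) = Add(Mul(-178, Pow(Mul(-5, -7), -1)), Mul(-2352, Pow(188, -1))) = Add(Mul(-178, Pow(35, -1)), Mul(-2352, Rational(1, 188))) = Add(Mul(-178, Rational(1, 35)), Rational(-588, 47)) = Add(Rational(-178, 35), Rational(-588, 47)) = Rational(-28946, 1645)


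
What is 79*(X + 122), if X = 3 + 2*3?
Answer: 10349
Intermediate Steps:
X = 9 (X = 3 + 6 = 9)
79*(X + 122) = 79*(9 + 122) = 79*131 = 10349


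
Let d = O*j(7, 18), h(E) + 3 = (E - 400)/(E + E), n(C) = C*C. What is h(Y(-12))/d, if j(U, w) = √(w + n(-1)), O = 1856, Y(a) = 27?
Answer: -535*√19/1904256 ≈ -0.0012246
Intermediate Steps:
n(C) = C²
j(U, w) = √(1 + w) (j(U, w) = √(w + (-1)²) = √(w + 1) = √(1 + w))
h(E) = -3 + (-400 + E)/(2*E) (h(E) = -3 + (E - 400)/(E + E) = -3 + (-400 + E)/((2*E)) = -3 + (-400 + E)*(1/(2*E)) = -3 + (-400 + E)/(2*E))
d = 1856*√19 (d = 1856*√(1 + 18) = 1856*√19 ≈ 8090.1)
h(Y(-12))/d = (-5/2 - 200/27)/((1856*√19)) = (-5/2 - 200*1/27)*(√19/35264) = (-5/2 - 200/27)*(√19/35264) = -535*√19/1904256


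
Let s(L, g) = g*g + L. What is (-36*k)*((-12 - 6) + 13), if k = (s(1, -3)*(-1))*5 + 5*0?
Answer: -9000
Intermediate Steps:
s(L, g) = L + g² (s(L, g) = g² + L = L + g²)
k = -50 (k = ((1 + (-3)²)*(-1))*5 + 5*0 = ((1 + 9)*(-1))*5 + 0 = (10*(-1))*5 + 0 = -10*5 + 0 = -50 + 0 = -50)
(-36*k)*((-12 - 6) + 13) = (-36*(-50))*((-12 - 6) + 13) = 1800*(-18 + 13) = 1800*(-5) = -9000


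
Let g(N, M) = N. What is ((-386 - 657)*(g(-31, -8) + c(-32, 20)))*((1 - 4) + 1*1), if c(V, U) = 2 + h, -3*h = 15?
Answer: -70924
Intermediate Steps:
h = -5 (h = -⅓*15 = -5)
c(V, U) = -3 (c(V, U) = 2 - 5 = -3)
((-386 - 657)*(g(-31, -8) + c(-32, 20)))*((1 - 4) + 1*1) = ((-386 - 657)*(-31 - 3))*((1 - 4) + 1*1) = (-1043*(-34))*(-3 + 1) = 35462*(-2) = -70924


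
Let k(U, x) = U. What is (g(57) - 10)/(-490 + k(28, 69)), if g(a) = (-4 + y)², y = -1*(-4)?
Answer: 5/231 ≈ 0.021645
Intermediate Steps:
y = 4
g(a) = 0 (g(a) = (-4 + 4)² = 0² = 0)
(g(57) - 10)/(-490 + k(28, 69)) = (0 - 10)/(-490 + 28) = -10/(-462) = -10*(-1/462) = 5/231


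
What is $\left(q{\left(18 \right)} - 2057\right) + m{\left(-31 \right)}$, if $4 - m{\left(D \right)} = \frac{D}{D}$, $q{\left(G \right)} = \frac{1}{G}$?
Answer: $- \frac{36971}{18} \approx -2053.9$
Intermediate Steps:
$m{\left(D \right)} = 3$ ($m{\left(D \right)} = 4 - \frac{D}{D} = 4 - 1 = 3$)
$\left(q{\left(18 \right)} - 2057\right) + m{\left(-31 \right)} = \left(\frac{1}{18} - 2057\right) + 3 = - \frac{37025}{18} + 3 = - \frac{36971}{18}$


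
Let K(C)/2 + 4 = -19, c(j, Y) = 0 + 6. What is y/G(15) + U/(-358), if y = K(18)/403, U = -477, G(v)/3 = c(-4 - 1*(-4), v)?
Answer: 1721845/1298466 ≈ 1.3261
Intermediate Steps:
c(j, Y) = 6
G(v) = 18 (G(v) = 3*6 = 18)
K(C) = -46 (K(C) = -8 + 2*(-19) = -8 - 38 = -46)
y = -46/403 ≈ -0.11414
y/G(15) + U/(-358) = -46/403/18 - 477/(-358) = -46/403*1/18 - 477*(-1/358) = -23/3627 + 477/358 = 1721845/1298466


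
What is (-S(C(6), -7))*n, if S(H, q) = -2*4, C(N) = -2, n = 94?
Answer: 752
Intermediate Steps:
S(H, q) = -8
(-S(C(6), -7))*n = -1*(-8)*94 = 8*94 = 752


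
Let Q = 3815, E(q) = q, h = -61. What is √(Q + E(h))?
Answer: √3754 ≈ 61.270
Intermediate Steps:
√(Q + E(h)) = √(3815 - 61) = √3754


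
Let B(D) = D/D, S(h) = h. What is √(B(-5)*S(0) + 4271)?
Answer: √4271 ≈ 65.353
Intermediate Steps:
B(D) = 1
√(B(-5)*S(0) + 4271) = √(1*0 + 4271) = √(0 + 4271) = √4271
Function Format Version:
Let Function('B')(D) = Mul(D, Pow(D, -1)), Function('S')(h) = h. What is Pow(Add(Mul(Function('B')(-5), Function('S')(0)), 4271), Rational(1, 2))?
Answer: Pow(4271, Rational(1, 2)) ≈ 65.353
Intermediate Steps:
Function('B')(D) = 1
Pow(Add(Mul(Function('B')(-5), Function('S')(0)), 4271), Rational(1, 2)) = Pow(Add(Mul(1, 0), 4271), Rational(1, 2)) = Pow(Add(0, 4271), Rational(1, 2)) = Pow(4271, Rational(1, 2))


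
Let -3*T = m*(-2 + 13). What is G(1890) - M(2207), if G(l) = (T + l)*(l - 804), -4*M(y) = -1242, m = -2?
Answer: 4120387/2 ≈ 2.0602e+6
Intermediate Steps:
M(y) = 621/2 (M(y) = -1/4*(-1242) = 621/2)
T = 22/3 (T = -(-2)*(-2 + 13)/3 = -(-2)*11/3 = -1/3*(-22) = 22/3 ≈ 7.3333)
G(l) = (-804 + l)*(22/3 + l) (G(l) = (22/3 + l)*(l - 804) = (22/3 + l)*(-804 + l) = (-804 + l)*(22/3 + l))
G(1890) - M(2207) = (-5896 + 1890**2 - 2390/3*1890) - 1*621/2 = (-5896 + 3572100 - 1505700) - 621/2 = 2060504 - 621/2 = 4120387/2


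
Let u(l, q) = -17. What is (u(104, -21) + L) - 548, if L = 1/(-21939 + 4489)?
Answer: -9859251/17450 ≈ -565.00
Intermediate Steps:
L = -1/17450 (L = 1/(-17450) = -1/17450 ≈ -5.7307e-5)
(u(104, -21) + L) - 548 = (-17 - 1/17450) - 548 = -296651/17450 - 548 = -9859251/17450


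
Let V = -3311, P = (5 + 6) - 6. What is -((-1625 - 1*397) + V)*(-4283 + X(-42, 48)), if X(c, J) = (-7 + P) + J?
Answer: -22595921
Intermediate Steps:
P = 5 (P = 11 - 6 = 5)
X(c, J) = -2 + J (X(c, J) = (-7 + 5) + J = -2 + J)
-((-1625 - 1*397) + V)*(-4283 + X(-42, 48)) = -((-1625 - 1*397) - 3311)*(-4283 + (-2 + 48)) = -((-1625 - 397) - 3311)*(-4283 + 46) = -(-2022 - 3311)*(-4237) = -(-5333)*(-4237) = -1*22595921 = -22595921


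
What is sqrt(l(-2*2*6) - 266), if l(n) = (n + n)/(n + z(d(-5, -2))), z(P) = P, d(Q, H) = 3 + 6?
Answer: 3*I*sqrt(730)/5 ≈ 16.211*I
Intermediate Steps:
d(Q, H) = 9
l(n) = 2*n/(9 + n) (l(n) = (n + n)/(n + 9) = (2*n)/(9 + n) = 2*n/(9 + n))
sqrt(l(-2*2*6) - 266) = sqrt(2*(-2*2*6)/(9 - 2*2*6) - 266) = sqrt(2*(-4*6)/(9 - 4*6) - 266) = sqrt(2*(-24)/(9 - 24) - 266) = sqrt(2*(-24)/(-15) - 266) = sqrt(2*(-24)*(-1/15) - 266) = sqrt(16/5 - 266) = sqrt(-1314/5) = 3*I*sqrt(730)/5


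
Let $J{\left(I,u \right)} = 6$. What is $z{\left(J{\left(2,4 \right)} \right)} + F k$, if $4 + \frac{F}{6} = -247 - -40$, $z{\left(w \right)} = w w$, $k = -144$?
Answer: $182340$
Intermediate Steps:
$z{\left(w \right)} = w^{2}$
$F = -1266$ ($F = -24 + 6 \left(-247 - -40\right) = -24 + 6 \left(-247 + 40\right) = -24 + 6 \left(-207\right) = -24 - 1242 = -1266$)
$z{\left(J{\left(2,4 \right)} \right)} + F k = 6^{2} - -182304 = 36 + 182304 = 182340$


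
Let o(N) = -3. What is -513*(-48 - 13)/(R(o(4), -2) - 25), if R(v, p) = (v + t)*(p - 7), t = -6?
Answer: 31293/56 ≈ 558.80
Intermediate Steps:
R(v, p) = (-7 + p)*(-6 + v) (R(v, p) = (v - 6)*(p - 7) = (-6 + v)*(-7 + p) = (-7 + p)*(-6 + v))
-513*(-48 - 13)/(R(o(4), -2) - 25) = -513*(-48 - 13)/((42 - 7*(-3) - 6*(-2) - 2*(-3)) - 25) = -(-31293)/((42 + 21 + 12 + 6) - 25) = -(-31293)/(81 - 25) = -(-31293)/56 = -513*(-61/56) = 31293/56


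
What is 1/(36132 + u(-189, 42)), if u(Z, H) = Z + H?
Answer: 1/35985 ≈ 2.7789e-5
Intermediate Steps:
u(Z, H) = H + Z
1/(36132 + u(-189, 42)) = 1/(36132 + (42 - 189)) = 1/(36132 - 147) = 1/35985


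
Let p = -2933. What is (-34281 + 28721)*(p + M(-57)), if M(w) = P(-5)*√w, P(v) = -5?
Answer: 16307480 + 27800*I*√57 ≈ 1.6307e+7 + 2.0989e+5*I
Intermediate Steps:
M(w) = -5*√w
(-34281 + 28721)*(p + M(-57)) = (-34281 + 28721)*(-2933 - 5*I*√57) = -5560*(-2933 - 5*I*√57) = 16307480 + 27800*I*√57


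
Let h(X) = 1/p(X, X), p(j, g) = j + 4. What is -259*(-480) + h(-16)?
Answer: 1491839/12 ≈ 1.2432e+5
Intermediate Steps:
p(j, g) = 4 + j
h(X) = 1/(4 + X)
-259*(-480) + h(-16) = -259*(-480) + 1/(4 - 16) = 124320 + 1/(-12) = 124320 - 1/12 = 1491839/12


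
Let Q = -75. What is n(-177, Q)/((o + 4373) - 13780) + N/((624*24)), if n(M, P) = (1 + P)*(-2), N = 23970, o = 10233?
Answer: 1834639/1030848 ≈ 1.7797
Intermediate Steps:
n(M, P) = -2 - 2*P
n(-177, Q)/((o + 4373) - 13780) + N/((624*24)) = (-2 - 2*(-75))/((10233 + 4373) - 13780) + 23970/((624*24)) = (-2 + 150)/(14606 - 13780) + 23970/14976 = 148/826 + 23970*(1/14976) = 148*(1/826) + 3995/2496 = 74/413 + 3995/2496 = 1834639/1030848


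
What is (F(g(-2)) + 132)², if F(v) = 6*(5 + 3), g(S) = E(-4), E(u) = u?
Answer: 32400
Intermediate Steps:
g(S) = -4
F(v) = 48 (F(v) = 6*8 = 48)
(F(g(-2)) + 132)² = (48 + 132)² = 180² = 32400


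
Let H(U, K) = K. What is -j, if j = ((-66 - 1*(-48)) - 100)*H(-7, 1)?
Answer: 118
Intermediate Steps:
j = -118 (j = ((-66 - 1*(-48)) - 100)*1 = ((-66 + 48) - 100)*1 = (-18 - 100)*1 = -118*1 = -118)
-j = -1*(-118) = 118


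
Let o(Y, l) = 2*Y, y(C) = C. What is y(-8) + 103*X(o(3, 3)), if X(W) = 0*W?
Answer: -8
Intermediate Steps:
X(W) = 0
y(-8) + 103*X(o(3, 3)) = -8 + 103*0 = -8 + 0 = -8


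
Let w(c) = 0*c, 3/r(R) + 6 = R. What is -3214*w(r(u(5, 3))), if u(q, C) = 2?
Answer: 0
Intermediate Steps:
r(R) = 3/(-6 + R)
w(c) = 0
-3214*w(r(u(5, 3))) = -3214*0 = 0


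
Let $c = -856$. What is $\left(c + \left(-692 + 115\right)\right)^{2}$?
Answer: $2053489$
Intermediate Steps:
$\left(c + \left(-692 + 115\right)\right)^{2} = \left(-856 + \left(-692 + 115\right)\right)^{2} = \left(-856 - 577\right)^{2} = \left(-1433\right)^{2} = 2053489$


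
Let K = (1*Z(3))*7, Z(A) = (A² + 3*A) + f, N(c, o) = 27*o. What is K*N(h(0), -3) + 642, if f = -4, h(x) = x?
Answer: -7296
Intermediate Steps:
Z(A) = -4 + A² + 3*A (Z(A) = (A² + 3*A) - 4 = -4 + A² + 3*A)
K = 98 (K = (1*(-4 + 3² + 3*3))*7 = (1*(-4 + 9 + 9))*7 = (1*14)*7 = 14*7 = 98)
K*N(h(0), -3) + 642 = 98*(27*(-3)) + 642 = 98*(-81) + 642 = -7938 + 642 = -7296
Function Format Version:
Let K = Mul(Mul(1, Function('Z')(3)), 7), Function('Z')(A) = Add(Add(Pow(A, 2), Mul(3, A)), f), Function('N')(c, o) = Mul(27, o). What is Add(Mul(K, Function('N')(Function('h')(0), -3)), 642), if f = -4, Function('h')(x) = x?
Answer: -7296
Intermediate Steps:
Function('Z')(A) = Add(-4, Pow(A, 2), Mul(3, A)) (Function('Z')(A) = Add(Add(Pow(A, 2), Mul(3, A)), -4) = Add(-4, Pow(A, 2), Mul(3, A)))
K = 98 (K = Mul(Mul(1, Add(-4, Pow(3, 2), Mul(3, 3))), 7) = Mul(Mul(1, Add(-4, 9, 9)), 7) = Mul(Mul(1, 14), 7) = Mul(14, 7) = 98)
Add(Mul(K, Function('N')(Function('h')(0), -3)), 642) = Add(Mul(98, Mul(27, -3)), 642) = Add(Mul(98, -81), 642) = Add(-7938, 642) = -7296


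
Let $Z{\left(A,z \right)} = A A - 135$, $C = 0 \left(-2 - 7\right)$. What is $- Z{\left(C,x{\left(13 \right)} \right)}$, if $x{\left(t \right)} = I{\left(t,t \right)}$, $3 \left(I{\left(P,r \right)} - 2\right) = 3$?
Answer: $135$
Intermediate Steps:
$I{\left(P,r \right)} = 3$ ($I{\left(P,r \right)} = 2 + \frac{1}{3} \cdot 3 = 2 + 1 = 3$)
$x{\left(t \right)} = 3$
$C = 0$ ($C = 0 \left(-9\right) = 0$)
$Z{\left(A,z \right)} = -135 + A^{2}$ ($Z{\left(A,z \right)} = A^{2} - 135 = -135 + A^{2}$)
$- Z{\left(C,x{\left(13 \right)} \right)} = - (-135 + 0^{2}) = - (-135 + 0) = \left(-1\right) \left(-135\right) = 135$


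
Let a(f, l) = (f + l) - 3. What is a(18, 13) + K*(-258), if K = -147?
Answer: 37954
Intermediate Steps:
a(f, l) = -3 + f + l
a(18, 13) + K*(-258) = (-3 + 18 + 13) - 147*(-258) = 28 + 37926 = 37954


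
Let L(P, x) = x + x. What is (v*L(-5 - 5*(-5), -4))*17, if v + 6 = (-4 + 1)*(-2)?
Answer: 0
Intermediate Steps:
v = 0 (v = -6 + (-4 + 1)*(-2) = -6 - 3*(-2) = -6 + 6 = 0)
L(P, x) = 2*x
(v*L(-5 - 5*(-5), -4))*17 = (0*(2*(-4)))*17 = (0*(-8))*17 = 0*17 = 0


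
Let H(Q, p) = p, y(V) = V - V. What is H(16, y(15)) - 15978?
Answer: -15978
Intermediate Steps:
y(V) = 0
H(16, y(15)) - 15978 = 0 - 15978 = -15978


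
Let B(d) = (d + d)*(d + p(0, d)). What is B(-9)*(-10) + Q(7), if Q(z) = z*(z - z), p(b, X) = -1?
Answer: -1800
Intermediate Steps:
B(d) = 2*d*(-1 + d) (B(d) = (d + d)*(d - 1) = (2*d)*(-1 + d) = 2*d*(-1 + d))
Q(z) = 0 (Q(z) = z*0 = 0)
B(-9)*(-10) + Q(7) = (2*(-9)*(-1 - 9))*(-10) + 0 = (2*(-9)*(-10))*(-10) + 0 = 180*(-10) + 0 = -1800 + 0 = -1800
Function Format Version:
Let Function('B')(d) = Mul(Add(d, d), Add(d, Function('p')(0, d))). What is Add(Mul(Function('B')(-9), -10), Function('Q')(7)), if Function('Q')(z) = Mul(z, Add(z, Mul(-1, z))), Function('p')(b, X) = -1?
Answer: -1800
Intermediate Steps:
Function('B')(d) = Mul(2, d, Add(-1, d)) (Function('B')(d) = Mul(Add(d, d), Add(d, -1)) = Mul(Mul(2, d), Add(-1, d)) = Mul(2, d, Add(-1, d)))
Function('Q')(z) = 0 (Function('Q')(z) = Mul(z, 0) = 0)
Add(Mul(Function('B')(-9), -10), Function('Q')(7)) = Add(Mul(Mul(2, -9, Add(-1, -9)), -10), 0) = Add(Mul(Mul(2, -9, -10), -10), 0) = Add(Mul(180, -10), 0) = Add(-1800, 0) = -1800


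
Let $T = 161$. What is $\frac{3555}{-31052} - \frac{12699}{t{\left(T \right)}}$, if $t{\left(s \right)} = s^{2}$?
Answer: $- \frac{69496929}{114985556} \approx -0.6044$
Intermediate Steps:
$\frac{3555}{-31052} - \frac{12699}{t{\left(T \right)}} = \frac{3555}{-31052} - \frac{12699}{161^{2}} = 3555 \left(- \frac{1}{31052}\right) - \frac{12699}{25921} = - \frac{3555}{31052} - \frac{12699}{25921} = - \frac{69496929}{114985556}$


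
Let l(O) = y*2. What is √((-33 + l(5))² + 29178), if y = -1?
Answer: √30403 ≈ 174.36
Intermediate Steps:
l(O) = -2 (l(O) = -1*2 = -2)
√((-33 + l(5))² + 29178) = √((-33 - 2)² + 29178) = √((-35)² + 29178) = √(1225 + 29178) = √30403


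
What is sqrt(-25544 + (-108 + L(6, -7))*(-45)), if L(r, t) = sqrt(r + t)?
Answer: sqrt(-20684 - 45*I) ≈ 0.156 - 143.82*I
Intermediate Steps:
sqrt(-25544 + (-108 + L(6, -7))*(-45)) = sqrt(-25544 + (-108 + sqrt(6 - 7))*(-45)) = sqrt(-25544 + (-108 + sqrt(-1))*(-45)) = sqrt(-25544 + (-108 + I)*(-45)) = sqrt(-25544 + (4860 - 45*I)) = sqrt(-20684 - 45*I)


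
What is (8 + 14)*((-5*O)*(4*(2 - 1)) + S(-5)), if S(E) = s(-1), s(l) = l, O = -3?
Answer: 1298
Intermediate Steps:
S(E) = -1
(8 + 14)*((-5*O)*(4*(2 - 1)) + S(-5)) = (8 + 14)*((-5*(-3))*(4*(2 - 1)) - 1) = 22*(15*(4*1) - 1) = 22*(15*4 - 1) = 22*(60 - 1) = 22*59 = 1298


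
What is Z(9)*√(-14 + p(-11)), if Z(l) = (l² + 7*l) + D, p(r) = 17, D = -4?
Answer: 140*√3 ≈ 242.49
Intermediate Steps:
Z(l) = -4 + l² + 7*l (Z(l) = (l² + 7*l) - 4 = -4 + l² + 7*l)
Z(9)*√(-14 + p(-11)) = (-4 + 9² + 7*9)*√(-14 + 17) = (-4 + 81 + 63)*√3 = 140*√3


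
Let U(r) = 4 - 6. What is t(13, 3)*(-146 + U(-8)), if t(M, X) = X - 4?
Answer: 148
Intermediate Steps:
t(M, X) = -4 + X
U(r) = -2
t(13, 3)*(-146 + U(-8)) = (-4 + 3)*(-146 - 2) = -1*(-148) = 148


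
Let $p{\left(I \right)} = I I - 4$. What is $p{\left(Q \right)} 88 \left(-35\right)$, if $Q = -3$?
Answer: $-15400$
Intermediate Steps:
$p{\left(I \right)} = -4 + I^{2}$ ($p{\left(I \right)} = I^{2} - 4 = -4 + I^{2}$)
$p{\left(Q \right)} 88 \left(-35\right) = \left(-4 + \left(-3\right)^{2}\right) 88 \left(-35\right) = \left(-4 + 9\right) 88 \left(-35\right) = 5 \cdot 88 \left(-35\right) = 440 \left(-35\right) = -15400$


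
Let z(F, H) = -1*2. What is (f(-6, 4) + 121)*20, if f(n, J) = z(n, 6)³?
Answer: 2260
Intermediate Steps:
z(F, H) = -2
f(n, J) = -8 (f(n, J) = (-2)³ = -8)
(f(-6, 4) + 121)*20 = (-8 + 121)*20 = 113*20 = 2260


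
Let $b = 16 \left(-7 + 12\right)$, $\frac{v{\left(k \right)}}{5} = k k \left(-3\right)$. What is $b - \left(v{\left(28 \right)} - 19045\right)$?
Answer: $30885$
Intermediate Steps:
$v{\left(k \right)} = - 15 k^{2}$ ($v{\left(k \right)} = 5 k k \left(-3\right) = 5 k^{2} \left(-3\right) = 5 \left(- 3 k^{2}\right) = - 15 k^{2}$)
$b = 80$ ($b = 16 \cdot 5 = 80$)
$b - \left(v{\left(28 \right)} - 19045\right) = 80 - \left(- 15 \cdot 28^{2} - 19045\right) = 80 - \left(\left(-15\right) 784 - 19045\right) = 80 - \left(-11760 - 19045\right) = 80 - -30805 = 80 + 30805 = 30885$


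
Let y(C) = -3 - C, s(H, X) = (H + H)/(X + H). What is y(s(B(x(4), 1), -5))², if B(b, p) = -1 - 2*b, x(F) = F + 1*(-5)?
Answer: 25/4 ≈ 6.2500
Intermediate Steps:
x(F) = -5 + F (x(F) = F - 5 = -5 + F)
s(H, X) = 2*H/(H + X) (s(H, X) = (2*H)/(H + X) = 2*H/(H + X))
y(s(B(x(4), 1), -5))² = (-3 - 2*(-1 - 2*(-5 + 4))/((-1 - 2*(-5 + 4)) - 5))² = (-3 - 2*(-1 - 2*(-1))/((-1 - 2*(-1)) - 5))² = (-3 - 2*(-1 + 2)/((-1 + 2) - 5))² = (-3 - 2/(1 - 5))² = (-3 - 2/(-4))² = (-3 - 2*(-1)/4)² = (-3 - 1*(-½))² = (-3 + ½)² = (-5/2)² = 25/4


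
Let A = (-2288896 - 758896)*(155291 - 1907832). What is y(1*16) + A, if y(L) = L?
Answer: 5341380439488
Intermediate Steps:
A = 5341380439472 (A = -3047792*(-1752541) = 5341380439472)
y(1*16) + A = 1*16 + 5341380439472 = 16 + 5341380439472 = 5341380439488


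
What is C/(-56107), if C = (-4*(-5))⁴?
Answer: -160000/56107 ≈ -2.8517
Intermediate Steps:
C = 160000 (C = 20⁴ = 160000)
C/(-56107) = 160000/(-56107) = 160000*(-1/56107) = -160000/56107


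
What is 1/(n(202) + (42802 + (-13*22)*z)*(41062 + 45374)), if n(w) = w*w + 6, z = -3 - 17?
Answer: 1/4194088402 ≈ 2.3843e-10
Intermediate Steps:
z = -20
n(w) = 6 + w² (n(w) = w² + 6 = 6 + w²)
1/(n(202) + (42802 + (-13*22)*z)*(41062 + 45374)) = 1/((6 + 202²) + (42802 - 13*22*(-20))*(41062 + 45374)) = 1/((6 + 40804) + (42802 - 286*(-20))*86436) = 1/(40810 + (42802 + 5720)*86436) = 1/(40810 + 48522*86436) = 1/(40810 + 4194047592) = 1/4194088402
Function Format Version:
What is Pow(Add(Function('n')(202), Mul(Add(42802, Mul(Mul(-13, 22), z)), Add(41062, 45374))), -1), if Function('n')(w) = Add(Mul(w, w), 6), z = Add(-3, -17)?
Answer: Rational(1, 4194088402) ≈ 2.3843e-10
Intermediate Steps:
z = -20
Function('n')(w) = Add(6, Pow(w, 2)) (Function('n')(w) = Add(Pow(w, 2), 6) = Add(6, Pow(w, 2)))
Pow(Add(Function('n')(202), Mul(Add(42802, Mul(Mul(-13, 22), z)), Add(41062, 45374))), -1) = Pow(Add(Add(6, Pow(202, 2)), Mul(Add(42802, Mul(Mul(-13, 22), -20)), Add(41062, 45374))), -1) = Pow(Add(Add(6, 40804), Mul(Add(42802, Mul(-286, -20)), 86436)), -1) = Pow(Add(40810, Mul(Add(42802, 5720), 86436)), -1) = Pow(Add(40810, Mul(48522, 86436)), -1) = Pow(Add(40810, 4194047592), -1) = Pow(4194088402, -1) = Rational(1, 4194088402)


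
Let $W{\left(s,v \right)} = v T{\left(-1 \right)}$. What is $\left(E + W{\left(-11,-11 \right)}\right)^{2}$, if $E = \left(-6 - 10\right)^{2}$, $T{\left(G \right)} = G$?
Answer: $71289$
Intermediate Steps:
$E = 256$ ($E = \left(-16\right)^{2} = 256$)
$W{\left(s,v \right)} = - v$ ($W{\left(s,v \right)} = v \left(-1\right) = - v$)
$\left(E + W{\left(-11,-11 \right)}\right)^{2} = \left(256 - -11\right)^{2} = \left(256 + 11\right)^{2} = 267^{2} = 71289$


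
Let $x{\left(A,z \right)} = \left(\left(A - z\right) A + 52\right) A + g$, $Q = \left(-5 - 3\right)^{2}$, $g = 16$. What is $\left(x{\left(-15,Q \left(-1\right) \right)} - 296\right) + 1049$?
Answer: $11014$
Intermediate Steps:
$Q = 64$ ($Q = \left(-8\right)^{2} = 64$)
$x{\left(A,z \right)} = 16 + A \left(52 + A \left(A - z\right)\right)$ ($x{\left(A,z \right)} = \left(\left(A - z\right) A + 52\right) A + 16 = \left(A \left(A - z\right) + 52\right) A + 16 = \left(52 + A \left(A - z\right)\right) A + 16 = A \left(52 + A \left(A - z\right)\right) + 16 = 16 + A \left(52 + A \left(A - z\right)\right)$)
$\left(x{\left(-15,Q \left(-1\right) \right)} - 296\right) + 1049 = \left(\left(16 + \left(-15\right)^{3} + 52 \left(-15\right) - 64 \left(-1\right) \left(-15\right)^{2}\right) - 296\right) + 1049 = \left(\left(16 - 3375 - 780 - \left(-64\right) 225\right) - 296\right) + 1049 = \left(\left(16 - 3375 - 780 + 14400\right) - 296\right) + 1049 = \left(10261 - 296\right) + 1049 = 9965 + 1049 = 11014$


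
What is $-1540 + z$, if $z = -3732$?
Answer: $-5272$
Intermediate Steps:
$-1540 + z = -1540 - 3732 = -5272$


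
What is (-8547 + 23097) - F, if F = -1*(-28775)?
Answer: -14225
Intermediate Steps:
F = 28775
(-8547 + 23097) - F = (-8547 + 23097) - 1*28775 = 14550 - 28775 = -14225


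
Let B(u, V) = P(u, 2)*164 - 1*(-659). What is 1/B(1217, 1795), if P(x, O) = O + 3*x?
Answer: 1/599751 ≈ 1.6674e-6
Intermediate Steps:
B(u, V) = 987 + 492*u (B(u, V) = (2 + 3*u)*164 - 1*(-659) = (328 + 492*u) + 659 = 987 + 492*u)
1/B(1217, 1795) = 1/(987 + 492*1217) = 1/(987 + 598764) = 1/599751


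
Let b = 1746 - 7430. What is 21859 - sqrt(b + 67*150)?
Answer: 21859 - sqrt(4366) ≈ 21793.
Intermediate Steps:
b = -5684
21859 - sqrt(b + 67*150) = 21859 - sqrt(-5684 + 67*150) = 21859 - sqrt(-5684 + 10050) = 21859 - sqrt(4366)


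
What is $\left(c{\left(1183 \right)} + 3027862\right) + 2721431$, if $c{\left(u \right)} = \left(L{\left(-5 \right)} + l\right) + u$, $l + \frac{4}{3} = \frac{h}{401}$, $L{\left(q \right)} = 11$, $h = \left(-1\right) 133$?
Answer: $\frac{6917833858}{1203} \approx 5.7505 \cdot 10^{6}$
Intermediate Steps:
$h = -133$
$l = - \frac{2003}{1203}$ ($l = - \frac{4}{3} - \frac{133}{401} = - \frac{2003}{1203} \approx -1.665$)
$c{\left(u \right)} = \frac{11230}{1203} + u$ ($c{\left(u \right)} = \left(11 - \frac{2003}{1203}\right) + u = \frac{11230}{1203} + u$)
$\left(c{\left(1183 \right)} + 3027862\right) + 2721431 = \left(\left(\frac{11230}{1203} + 1183\right) + 3027862\right) + 2721431 = \left(\frac{1434379}{1203} + 3027862\right) + 2721431 = \frac{3643952365}{1203} + 2721431 = \frac{6917833858}{1203}$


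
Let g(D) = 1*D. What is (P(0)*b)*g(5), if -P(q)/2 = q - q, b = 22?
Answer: 0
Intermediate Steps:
g(D) = D
P(q) = 0 (P(q) = -2*(q - q) = -2*0 = 0)
(P(0)*b)*g(5) = (0*22)*5 = 0*5 = 0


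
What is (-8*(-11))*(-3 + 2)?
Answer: -88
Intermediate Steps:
(-8*(-11))*(-3 + 2) = 88*(-1) = -88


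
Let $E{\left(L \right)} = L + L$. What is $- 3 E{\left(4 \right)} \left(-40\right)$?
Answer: $960$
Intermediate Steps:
$E{\left(L \right)} = 2 L$
$- 3 E{\left(4 \right)} \left(-40\right) = - 3 \cdot 2 \cdot 4 \left(-40\right) = \left(-3\right) 8 \left(-40\right) = \left(-24\right) \left(-40\right) = 960$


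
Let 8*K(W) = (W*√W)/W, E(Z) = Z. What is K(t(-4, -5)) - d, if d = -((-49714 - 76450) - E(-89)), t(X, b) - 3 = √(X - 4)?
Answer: -126075 + √(3 + 2*I*√2)/8 ≈ -1.2607e+5 + 0.093671*I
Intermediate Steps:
t(X, b) = 3 + √(-4 + X) (t(X, b) = 3 + √(X - 4) = 3 + √(-4 + X))
d = 126075 (d = -((-49714 - 76450) - 1*(-89)) = -(-126164 + 89) = -1*(-126075) = 126075)
K(W) = √W/8 (K(W) = ((W*√W)/W)/8 = (W^(3/2)/W)/8 = √W/8)
K(t(-4, -5)) - d = √(3 + √(-4 - 4))/8 - 1*126075 = √(3 + √(-8))/8 - 126075 = √(3 + 2*I*√2)/8 - 126075 = -126075 + √(3 + 2*I*√2)/8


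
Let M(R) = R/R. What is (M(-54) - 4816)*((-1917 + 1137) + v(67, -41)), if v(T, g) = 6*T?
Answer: 1820070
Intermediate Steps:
M(R) = 1
(M(-54) - 4816)*((-1917 + 1137) + v(67, -41)) = (1 - 4816)*((-1917 + 1137) + 6*67) = -4815*(-780 + 402) = -4815*(-378) = 1820070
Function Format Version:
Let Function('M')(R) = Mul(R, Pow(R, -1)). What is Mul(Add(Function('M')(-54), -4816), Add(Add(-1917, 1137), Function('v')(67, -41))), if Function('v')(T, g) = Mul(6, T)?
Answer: 1820070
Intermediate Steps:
Function('M')(R) = 1
Mul(Add(Function('M')(-54), -4816), Add(Add(-1917, 1137), Function('v')(67, -41))) = Mul(Add(1, -4816), Add(Add(-1917, 1137), Mul(6, 67))) = Mul(-4815, Add(-780, 402)) = Mul(-4815, -378) = 1820070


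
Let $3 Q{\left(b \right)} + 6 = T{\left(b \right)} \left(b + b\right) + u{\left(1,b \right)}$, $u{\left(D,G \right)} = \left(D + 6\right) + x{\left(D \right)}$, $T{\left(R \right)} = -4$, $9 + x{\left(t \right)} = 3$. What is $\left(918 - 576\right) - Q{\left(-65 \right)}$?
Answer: $\frac{511}{3} \approx 170.33$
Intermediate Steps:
$x{\left(t \right)} = -6$ ($x{\left(t \right)} = -9 + 3 = -6$)
$u{\left(D,G \right)} = D$ ($u{\left(D,G \right)} = \left(D + 6\right) - 6 = \left(6 + D\right) - 6 = D$)
$Q{\left(b \right)} = - \frac{5}{3} - \frac{8 b}{3}$ ($Q{\left(b \right)} = -2 + \frac{- 4 \left(b + b\right) + 1}{3} = -2 + \frac{- 4 \cdot 2 b + 1}{3} = -2 + \frac{- 8 b + 1}{3} = -2 + \frac{1 - 8 b}{3} = -2 - \left(- \frac{1}{3} + \frac{8 b}{3}\right) = - \frac{5}{3} - \frac{8 b}{3}$)
$\left(918 - 576\right) - Q{\left(-65 \right)} = \left(918 - 576\right) - \left(- \frac{5}{3} - - \frac{520}{3}\right) = \left(918 - 576\right) - \left(- \frac{5}{3} + \frac{520}{3}\right) = 342 - \frac{515}{3} = \frac{511}{3}$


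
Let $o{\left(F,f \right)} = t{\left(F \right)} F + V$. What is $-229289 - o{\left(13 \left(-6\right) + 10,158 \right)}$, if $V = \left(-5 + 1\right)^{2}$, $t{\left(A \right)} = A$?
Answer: $-233929$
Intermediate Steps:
$V = 16$ ($V = \left(-4\right)^{2} = 16$)
$o{\left(F,f \right)} = 16 + F^{2}$ ($o{\left(F,f \right)} = F F + 16 = F^{2} + 16 = 16 + F^{2}$)
$-229289 - o{\left(13 \left(-6\right) + 10,158 \right)} = -229289 - \left(16 + \left(13 \left(-6\right) + 10\right)^{2}\right) = -229289 - \left(16 + \left(-78 + 10\right)^{2}\right) = -229289 - \left(16 + \left(-68\right)^{2}\right) = -229289 - \left(16 + 4624\right) = -229289 - 4640 = -233929$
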